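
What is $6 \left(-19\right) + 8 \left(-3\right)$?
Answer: $-138$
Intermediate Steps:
$6 \left(-19\right) + 8 \left(-3\right) = -114 - 24 = -138$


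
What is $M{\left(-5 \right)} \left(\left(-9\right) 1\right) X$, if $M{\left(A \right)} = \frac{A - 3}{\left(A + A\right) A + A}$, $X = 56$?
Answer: $\frac{448}{5} \approx 89.6$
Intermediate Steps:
$M{\left(A \right)} = \frac{-3 + A}{A + 2 A^{2}}$ ($M{\left(A \right)} = \frac{-3 + A}{2 A A + A} = \frac{-3 + A}{2 A^{2} + A} = \frac{-3 + A}{A + 2 A^{2}}$)
$M{\left(-5 \right)} \left(\left(-9\right) 1\right) X = \frac{-3 - 5}{\left(-5\right) \left(1 + 2 \left(-5\right)\right)} \left(\left(-9\right) 1\right) 56 = \left(- \frac{1}{5}\right) \frac{1}{1 - 10} \left(-8\right) \left(-9\right) 56 = \left(- \frac{1}{5}\right) \frac{1}{-9} \left(-8\right) \left(-9\right) 56 = \left(- \frac{1}{5}\right) \left(- \frac{1}{9}\right) \left(-8\right) \left(-9\right) 56 = \left(- \frac{8}{45}\right) \left(-9\right) 56 = \frac{8}{5} \cdot 56 = \frac{448}{5}$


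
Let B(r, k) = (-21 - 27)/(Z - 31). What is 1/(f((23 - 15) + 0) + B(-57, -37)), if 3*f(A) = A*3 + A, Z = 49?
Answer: ⅛ ≈ 0.12500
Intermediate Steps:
B(r, k) = -8/3 (B(r, k) = (-21 - 27)/(49 - 31) = -48/18 = -48*1/18 = -8/3)
f(A) = 4*A/3 (f(A) = (A*3 + A)/3 = (3*A + A)/3 = (4*A)/3 = 4*A/3)
1/(f((23 - 15) + 0) + B(-57, -37)) = 1/(4*((23 - 15) + 0)/3 - 8/3) = 1/(4*(8 + 0)/3 - 8/3) = 1/((4/3)*8 - 8/3) = 1/(32/3 - 8/3) = 1/8 = ⅛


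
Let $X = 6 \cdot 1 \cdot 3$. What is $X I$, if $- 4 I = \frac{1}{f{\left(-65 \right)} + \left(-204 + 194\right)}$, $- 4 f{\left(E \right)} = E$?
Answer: $- \frac{18}{25} \approx -0.72$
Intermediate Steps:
$f{\left(E \right)} = - \frac{E}{4}$
$X = 18$ ($X = 6 \cdot 3 = 18$)
$I = - \frac{1}{25}$ ($I = - \frac{1}{4 \left(\left(- \frac{1}{4}\right) \left(-65\right) + \left(-204 + 194\right)\right)} = - \frac{1}{4 \left(\frac{65}{4} - 10\right)} = - \frac{1}{4 \cdot \frac{25}{4}} = \left(- \frac{1}{4}\right) \frac{4}{25} = - \frac{1}{25} \approx -0.04$)
$X I = 18 \left(- \frac{1}{25}\right) = - \frac{18}{25}$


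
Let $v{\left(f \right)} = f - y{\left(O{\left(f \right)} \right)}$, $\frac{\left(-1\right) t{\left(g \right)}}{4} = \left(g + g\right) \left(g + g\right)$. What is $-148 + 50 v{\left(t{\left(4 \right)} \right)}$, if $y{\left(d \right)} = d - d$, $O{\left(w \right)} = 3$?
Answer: $-12948$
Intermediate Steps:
$y{\left(d \right)} = 0$
$t{\left(g \right)} = - 16 g^{2}$ ($t{\left(g \right)} = - 4 \left(g + g\right) \left(g + g\right) = - 4 \cdot 2 g 2 g = - 4 \cdot 4 g^{2} = - 16 g^{2}$)
$v{\left(f \right)} = f$ ($v{\left(f \right)} = f - 0 = f + 0 = f$)
$-148 + 50 v{\left(t{\left(4 \right)} \right)} = -148 + 50 \left(- 16 \cdot 4^{2}\right) = -148 + 50 \left(\left(-16\right) 16\right) = -148 + 50 \left(-256\right) = -148 - 12800 = -12948$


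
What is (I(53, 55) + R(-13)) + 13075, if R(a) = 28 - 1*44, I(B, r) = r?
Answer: 13114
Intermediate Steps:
R(a) = -16 (R(a) = 28 - 44 = -16)
(I(53, 55) + R(-13)) + 13075 = (55 - 16) + 13075 = 39 + 13075 = 13114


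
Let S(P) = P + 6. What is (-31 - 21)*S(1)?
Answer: -364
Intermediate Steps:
S(P) = 6 + P
(-31 - 21)*S(1) = (-31 - 21)*(6 + 1) = -52*7 = -364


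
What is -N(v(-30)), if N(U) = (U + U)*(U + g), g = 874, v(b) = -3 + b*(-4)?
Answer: -231894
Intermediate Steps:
v(b) = -3 - 4*b
N(U) = 2*U*(874 + U) (N(U) = (U + U)*(U + 874) = (2*U)*(874 + U) = 2*U*(874 + U))
-N(v(-30)) = -2*(-3 - 4*(-30))*(874 + (-3 - 4*(-30))) = -2*(-3 + 120)*(874 + (-3 + 120)) = -2*117*(874 + 117) = -2*117*991 = -1*231894 = -231894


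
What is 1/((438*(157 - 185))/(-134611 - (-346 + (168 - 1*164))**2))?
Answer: 251575/12264 ≈ 20.513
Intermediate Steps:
1/((438*(157 - 185))/(-134611 - (-346 + (168 - 1*164))**2)) = 1/((438*(-28))/(-134611 - (-346 + (168 - 164))**2)) = 1/(-12264/(-134611 - (-346 + 4)**2)) = 1/(-12264/(-134611 - 1*(-342)**2)) = 1/(-12264/(-134611 - 1*116964)) = 1/(-12264/(-134611 - 116964)) = 1/(-12264/(-251575)) = 1/(-12264*(-1/251575)) = 1/(12264/251575) = 251575/12264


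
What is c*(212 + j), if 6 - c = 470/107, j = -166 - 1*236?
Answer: -32680/107 ≈ -305.42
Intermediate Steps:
j = -402 (j = -166 - 236 = -402)
c = 172/107 (c = 6 - 470/107 = 172/107 ≈ 1.6075)
c*(212 + j) = 172*(212 - 402)/107 = (172/107)*(-190) = -32680/107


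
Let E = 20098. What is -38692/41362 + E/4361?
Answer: 331278832/90189841 ≈ 3.6731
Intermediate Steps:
-38692/41362 + E/4361 = -38692/41362 + 20098/4361 = -38692*1/41362 + 20098*(1/4361) = -19346/20681 + 20098/4361 = 331278832/90189841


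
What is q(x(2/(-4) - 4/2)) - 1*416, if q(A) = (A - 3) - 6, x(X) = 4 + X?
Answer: -847/2 ≈ -423.50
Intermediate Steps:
q(A) = -9 + A (q(A) = (-3 + A) - 6 = -9 + A)
q(x(2/(-4) - 4/2)) - 1*416 = (-9 + (4 + (2/(-4) - 4/2))) - 1*416 = (-9 + (4 + (2*(-¼) - 4*½))) - 416 = (-9 + (4 + (-½ - 2))) - 416 = (-9 + (4 - 5/2)) - 416 = (-9 + 3/2) - 416 = -15/2 - 416 = -847/2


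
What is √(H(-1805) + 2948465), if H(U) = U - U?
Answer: √2948465 ≈ 1717.1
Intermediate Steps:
H(U) = 0
√(H(-1805) + 2948465) = √(0 + 2948465) = √2948465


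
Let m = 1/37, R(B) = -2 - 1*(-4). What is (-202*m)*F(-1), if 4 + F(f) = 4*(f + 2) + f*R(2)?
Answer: 404/37 ≈ 10.919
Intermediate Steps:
R(B) = 2 (R(B) = -2 + 4 = 2)
F(f) = 4 + 6*f (F(f) = -4 + (4*(f + 2) + f*2) = -4 + (4*(2 + f) + 2*f) = -4 + ((8 + 4*f) + 2*f) = -4 + (8 + 6*f) = 4 + 6*f)
m = 1/37 ≈ 0.027027
(-202*m)*F(-1) = (-202*1/37)*(4 + 6*(-1)) = -202*(4 - 6)/37 = -202/37*(-2) = 404/37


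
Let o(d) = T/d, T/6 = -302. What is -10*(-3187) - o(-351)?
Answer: 3728186/117 ≈ 31865.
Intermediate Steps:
T = -1812 (T = 6*(-302) = -1812)
o(d) = -1812/d
-10*(-3187) - o(-351) = -10*(-3187) - (-1812)/(-351) = 31870 - (-1812)*(-1)/351 = 31870 - 1*604/117 = 31870 - 604/117 = 3728186/117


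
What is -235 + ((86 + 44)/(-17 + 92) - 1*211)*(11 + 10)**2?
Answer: -462608/5 ≈ -92522.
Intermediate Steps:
-235 + ((86 + 44)/(-17 + 92) - 1*211)*(11 + 10)**2 = -235 + (130/75 - 211)*21**2 = -235 + (130*(1/75) - 211)*441 = -235 + (26/15 - 211)*441 = -235 - 3139/15*441 = -235 - 461433/5 = -462608/5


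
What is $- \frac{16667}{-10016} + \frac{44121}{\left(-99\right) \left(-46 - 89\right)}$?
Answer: $\frac{20141527}{4056480} \approx 4.9653$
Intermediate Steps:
$- \frac{16667}{-10016} + \frac{44121}{\left(-99\right) \left(-46 - 89\right)} = \left(-16667\right) \left(- \frac{1}{10016}\right) + \frac{44121}{\left(-99\right) \left(-135\right)} = \frac{16667}{10016} + \frac{44121}{13365} = \frac{16667}{10016} + 44121 \cdot \frac{1}{13365} = \frac{16667}{10016} + \frac{1337}{405} = \frac{20141527}{4056480}$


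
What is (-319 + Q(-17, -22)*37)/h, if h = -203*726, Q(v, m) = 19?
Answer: -64/24563 ≈ -0.0026055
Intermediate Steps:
h = -147378
(-319 + Q(-17, -22)*37)/h = (-319 + 19*37)/(-147378) = (-319 + 703)*(-1/147378) = 384*(-1/147378) = -64/24563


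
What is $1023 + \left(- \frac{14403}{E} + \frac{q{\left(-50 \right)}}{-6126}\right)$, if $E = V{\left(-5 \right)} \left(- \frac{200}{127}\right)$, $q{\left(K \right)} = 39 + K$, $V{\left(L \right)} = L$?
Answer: $- \frac{2469326903}{3063000} \approx -806.18$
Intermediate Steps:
$E = \frac{1000}{127}$ ($E = - 5 \left(- \frac{200}{127}\right) = - 5 \left(\left(-200\right) \frac{1}{127}\right) = \left(-5\right) \left(- \frac{200}{127}\right) = \frac{1000}{127} \approx 7.874$)
$1023 + \left(- \frac{14403}{E} + \frac{q{\left(-50 \right)}}{-6126}\right) = 1023 - \left(\frac{1829181}{1000} - \frac{39 - 50}{-6126}\right) = 1023 - \frac{5602775903}{3063000} = - \frac{2469326903}{3063000}$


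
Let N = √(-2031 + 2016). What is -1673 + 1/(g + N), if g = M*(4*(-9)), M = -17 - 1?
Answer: (-1673*√15 + 1084103*I)/(√15 - 648*I) ≈ -1673.0 - 9.2164e-6*I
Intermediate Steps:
M = -18
g = 648 (g = -72*(-9) = -18*(-36) = 648)
N = I*√15 (N = √(-15) = I*√15 ≈ 3.873*I)
-1673 + 1/(g + N) = -1673 + 1/(648 + I*√15)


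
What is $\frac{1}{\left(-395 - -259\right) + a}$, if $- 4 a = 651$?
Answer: $- \frac{4}{1195} \approx -0.0033473$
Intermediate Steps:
$a = - \frac{651}{4}$ ($a = \left(- \frac{1}{4}\right) 651 = - \frac{651}{4} \approx -162.75$)
$\frac{1}{\left(-395 - -259\right) + a} = \frac{1}{\left(-395 - -259\right) - \frac{651}{4}} = \frac{1}{\left(-395 + 259\right) - \frac{651}{4}} = \frac{1}{-136 - \frac{651}{4}} = \frac{1}{- \frac{1195}{4}} = - \frac{4}{1195}$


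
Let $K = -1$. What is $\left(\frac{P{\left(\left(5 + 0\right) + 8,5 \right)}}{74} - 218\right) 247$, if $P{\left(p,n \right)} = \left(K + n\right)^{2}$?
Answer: $- \frac{1990326}{37} \approx -53793.0$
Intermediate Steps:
$P{\left(p,n \right)} = \left(-1 + n\right)^{2}$
$\left(\frac{P{\left(\left(5 + 0\right) + 8,5 \right)}}{74} - 218\right) 247 = \left(\frac{\left(-1 + 5\right)^{2}}{74} - 218\right) 247 = \left(4^{2} \cdot \frac{1}{74} - 218\right) 247 = \left(16 \cdot \frac{1}{74} - 218\right) 247 = \left(\frac{8}{37} - 218\right) 247 = \left(- \frac{8058}{37}\right) 247 = - \frac{1990326}{37}$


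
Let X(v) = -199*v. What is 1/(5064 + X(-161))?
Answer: 1/37103 ≈ 2.6952e-5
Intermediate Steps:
1/(5064 + X(-161)) = 1/(5064 - 199*(-161)) = 1/(5064 + 32039) = 1/37103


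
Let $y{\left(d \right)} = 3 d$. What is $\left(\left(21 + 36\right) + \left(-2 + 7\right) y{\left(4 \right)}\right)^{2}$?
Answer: $13689$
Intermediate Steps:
$\left(\left(21 + 36\right) + \left(-2 + 7\right) y{\left(4 \right)}\right)^{2} = \left(\left(21 + 36\right) + \left(-2 + 7\right) 3 \cdot 4\right)^{2} = \left(57 + 5 \cdot 12\right)^{2} = \left(57 + 60\right)^{2} = 117^{2} = 13689$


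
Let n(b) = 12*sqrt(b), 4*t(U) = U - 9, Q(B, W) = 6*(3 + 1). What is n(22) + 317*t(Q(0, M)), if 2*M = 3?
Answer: 4755/4 + 12*sqrt(22) ≈ 1245.0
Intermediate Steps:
M = 3/2 (M = (1/2)*3 = 3/2 ≈ 1.5000)
Q(B, W) = 24 (Q(B, W) = 6*4 = 24)
t(U) = -9/4 + U/4 (t(U) = (U - 9)/4 = (-9 + U)/4 = -9/4 + U/4)
n(22) + 317*t(Q(0, M)) = 12*sqrt(22) + 317*(-9/4 + (1/4)*24) = 12*sqrt(22) + 317*(-9/4 + 6) = 12*sqrt(22) + 317*(15/4) = 12*sqrt(22) + 4755/4 = 4755/4 + 12*sqrt(22)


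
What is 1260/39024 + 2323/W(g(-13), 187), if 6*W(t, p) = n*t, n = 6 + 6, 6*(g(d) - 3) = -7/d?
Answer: 98215583/261244 ≈ 375.95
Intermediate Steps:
g(d) = 3 - 7/(6*d) (g(d) = 3 + (-7/d)/6 = 3 - 7/(6*d))
n = 12
W(t, p) = 2*t (W(t, p) = (12*t)/6 = 2*t)
1260/39024 + 2323/W(g(-13), 187) = 1260/39024 + 2323/((2*(3 - 7/6/(-13)))) = 1260*(1/39024) + 2323/((2*(3 - 7/6*(-1/13)))) = 35/1084 + 2323/((2*(3 + 7/78))) = 35/1084 + 2323/((2*(241/78))) = 35/1084 + 2323/(241/39) = 35/1084 + 2323*(39/241) = 35/1084 + 90597/241 = 98215583/261244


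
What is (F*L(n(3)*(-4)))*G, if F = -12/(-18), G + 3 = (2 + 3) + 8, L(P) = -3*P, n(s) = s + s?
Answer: 480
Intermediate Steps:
n(s) = 2*s
G = 10 (G = -3 + ((2 + 3) + 8) = -3 + (5 + 8) = -3 + 13 = 10)
F = ⅔ (F = -12*(-1/18) = ⅔ ≈ 0.66667)
(F*L(n(3)*(-4)))*G = (2*(-3*2*3*(-4))/3)*10 = (2*(-18*(-4))/3)*10 = (2*(-3*(-24))/3)*10 = ((⅔)*72)*10 = 48*10 = 480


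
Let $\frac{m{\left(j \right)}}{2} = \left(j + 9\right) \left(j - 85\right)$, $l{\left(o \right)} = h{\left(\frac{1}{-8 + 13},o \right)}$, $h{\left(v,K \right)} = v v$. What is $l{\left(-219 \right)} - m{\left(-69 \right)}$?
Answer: $- \frac{461999}{25} \approx -18480.0$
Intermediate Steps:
$h{\left(v,K \right)} = v^{2}$
$l{\left(o \right)} = \frac{1}{25}$ ($l{\left(o \right)} = \left(\frac{1}{-8 + 13}\right)^{2} = \left(\frac{1}{5}\right)^{2} = \frac{1}{25}$)
$m{\left(j \right)} = 2 \left(-85 + j\right) \left(9 + j\right)$ ($m{\left(j \right)} = 2 \left(j + 9\right) \left(j - 85\right) = 2 \left(9 + j\right) \left(-85 + j\right) = 2 \left(-85 + j\right) \left(9 + j\right)$)
$l{\left(-219 \right)} - m{\left(-69 \right)} = \frac{1}{25} - \left(-1530 - -10488 + 2 \left(-69\right)^{2}\right) = \frac{1}{25} - \left(-1530 + 10488 + 2 \cdot 4761\right) = \frac{1}{25} - \left(-1530 + 10488 + 9522\right) = \frac{1}{25} - 18480 = - \frac{461999}{25}$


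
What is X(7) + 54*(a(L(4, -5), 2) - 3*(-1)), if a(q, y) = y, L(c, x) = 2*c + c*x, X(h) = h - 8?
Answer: 269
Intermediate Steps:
X(h) = -8 + h
X(7) + 54*(a(L(4, -5), 2) - 3*(-1)) = (-8 + 7) + 54*(2 - 3*(-1)) = -1 + 54*(2 + 3) = -1 + 54*5 = -1 + 270 = 269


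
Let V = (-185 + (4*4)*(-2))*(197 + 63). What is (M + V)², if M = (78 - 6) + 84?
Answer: 3165637696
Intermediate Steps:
M = 156 (M = 72 + 84 = 156)
V = -56420 (V = (-185 + 16*(-2))*260 = (-185 - 32)*260 = -217*260 = -56420)
(M + V)² = (156 - 56420)² = (-56264)² = 3165637696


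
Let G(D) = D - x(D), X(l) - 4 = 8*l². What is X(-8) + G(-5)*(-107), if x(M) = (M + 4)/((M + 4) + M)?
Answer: 6413/6 ≈ 1068.8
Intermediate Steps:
x(M) = (4 + M)/(4 + 2*M) (x(M) = (4 + M)/((4 + M) + M) = (4 + M)/(4 + 2*M))
X(l) = 4 + 8*l²
G(D) = D - (4 + D)/(2*(2 + D))
X(-8) + G(-5)*(-107) = (4 + 8*(-8)²) + ((-2 - ½*(-5) - 5*(2 - 5))/(2 - 5))*(-107) = (4 + 8*64) + ((-2 + 5/2 - 5*(-3))/(-3))*(-107) = (4 + 512) - (-2 + 5/2 + 15)/3*(-107) = 516 - ⅓*31/2*(-107) = 516 - 31/6*(-107) = 516 + 3317/6 = 6413/6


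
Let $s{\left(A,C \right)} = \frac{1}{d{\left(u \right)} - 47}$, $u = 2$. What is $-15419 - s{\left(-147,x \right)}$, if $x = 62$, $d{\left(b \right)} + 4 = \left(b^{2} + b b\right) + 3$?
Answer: $- \frac{616759}{40} \approx -15419.0$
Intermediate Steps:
$d{\left(b \right)} = -1 + 2 b^{2}$ ($d{\left(b \right)} = -4 + \left(\left(b^{2} + b b\right) + 3\right) = -4 + \left(\left(b^{2} + b^{2}\right) + 3\right) = -4 + \left(2 b^{2} + 3\right) = -4 + \left(3 + 2 b^{2}\right) = -1 + 2 b^{2}$)
$s{\left(A,C \right)} = - \frac{1}{40}$ ($s{\left(A,C \right)} = \frac{1}{\left(-1 + 2 \cdot 2^{2}\right) - 47} = \frac{1}{\left(-1 + 2 \cdot 4\right) - 47} = \frac{1}{\left(-1 + 8\right) - 47} = \frac{1}{7 - 47} = \frac{1}{-40} = - \frac{1}{40}$)
$-15419 - s{\left(-147,x \right)} = -15419 - - \frac{1}{40} = -15419 + \frac{1}{40} = - \frac{616759}{40}$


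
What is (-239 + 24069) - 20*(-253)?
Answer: 28890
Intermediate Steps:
(-239 + 24069) - 20*(-253) = 23830 + 5060 = 28890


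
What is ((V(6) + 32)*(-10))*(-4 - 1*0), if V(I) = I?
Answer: 1520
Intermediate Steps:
((V(6) + 32)*(-10))*(-4 - 1*0) = ((6 + 32)*(-10))*(-4 - 1*0) = (38*(-10))*(-4 + 0) = -380*(-4) = 1520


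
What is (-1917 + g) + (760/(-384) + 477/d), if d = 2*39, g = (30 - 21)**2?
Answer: -1143083/624 ≈ -1831.9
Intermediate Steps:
g = 81 (g = 9**2 = 81)
d = 78
(-1917 + g) + (760/(-384) + 477/d) = (-1917 + 81) + (760/(-384) + 477/78) = -1836 + (760*(-1/384) + 477*(1/78)) = -1836 + (-95/48 + 159/26) = -1836 + 2581/624 = -1143083/624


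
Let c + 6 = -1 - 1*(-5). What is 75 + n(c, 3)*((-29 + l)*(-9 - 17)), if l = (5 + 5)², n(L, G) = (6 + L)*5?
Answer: -36845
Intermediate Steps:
c = -2 (c = -6 + (-1 - 1*(-5)) = -6 + (-1 + 5) = -6 + 4 = -2)
n(L, G) = 30 + 5*L
l = 100 (l = 10² = 100)
75 + n(c, 3)*((-29 + l)*(-9 - 17)) = 75 + (30 + 5*(-2))*((-29 + 100)*(-9 - 17)) = 75 + (30 - 10)*(71*(-26)) = 75 + 20*(-1846) = 75 - 36920 = -36845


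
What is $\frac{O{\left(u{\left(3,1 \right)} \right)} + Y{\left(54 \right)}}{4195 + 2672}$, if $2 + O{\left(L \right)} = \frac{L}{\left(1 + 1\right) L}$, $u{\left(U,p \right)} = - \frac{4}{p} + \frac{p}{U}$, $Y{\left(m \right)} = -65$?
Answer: $- \frac{19}{1962} \approx -0.009684$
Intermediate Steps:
$O{\left(L \right)} = - \frac{3}{2}$ ($O{\left(L \right)} = -2 + \frac{L}{\left(1 + 1\right) L} = -2 + \frac{L}{2 L} = -2 + L \frac{1}{2 L} = -2 + \frac{1}{2} = - \frac{3}{2}$)
$\frac{O{\left(u{\left(3,1 \right)} \right)} + Y{\left(54 \right)}}{4195 + 2672} = \frac{- \frac{3}{2} - 65}{4195 + 2672} = - \frac{133}{2 \cdot 6867} = \left(- \frac{133}{2}\right) \frac{1}{6867} = - \frac{19}{1962}$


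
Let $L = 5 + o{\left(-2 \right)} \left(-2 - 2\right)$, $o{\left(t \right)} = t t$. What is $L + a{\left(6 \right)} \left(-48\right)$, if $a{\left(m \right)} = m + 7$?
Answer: $-635$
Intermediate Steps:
$a{\left(m \right)} = 7 + m$
$o{\left(t \right)} = t^{2}$
$L = -11$ ($L = 5 + \left(-2\right)^{2} \left(-2 - 2\right) = 5 + 4 \left(-2 - 2\right) = 5 + 4 \left(-4\right) = 5 - 16 = -11$)
$L + a{\left(6 \right)} \left(-48\right) = -11 + \left(7 + 6\right) \left(-48\right) = -11 + 13 \left(-48\right) = -11 - 624 = -635$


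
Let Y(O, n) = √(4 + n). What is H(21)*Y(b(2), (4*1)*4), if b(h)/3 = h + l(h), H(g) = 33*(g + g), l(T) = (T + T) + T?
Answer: 2772*√5 ≈ 6198.4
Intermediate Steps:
l(T) = 3*T (l(T) = 2*T + T = 3*T)
H(g) = 66*g (H(g) = 33*(2*g) = 66*g)
b(h) = 12*h (b(h) = 3*(h + 3*h) = 3*(4*h) = 12*h)
H(21)*Y(b(2), (4*1)*4) = (66*21)*√(4 + (4*1)*4) = 1386*√(4 + 4*4) = 1386*√(4 + 16) = 1386*√20 = 1386*(2*√5) = 2772*√5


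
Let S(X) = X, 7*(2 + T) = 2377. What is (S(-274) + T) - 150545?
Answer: -1053370/7 ≈ -1.5048e+5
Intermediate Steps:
T = 2363/7 (T = -2 + (1/7)*2377 = -2 + 2377/7 = 2363/7 ≈ 337.57)
(S(-274) + T) - 150545 = (-274 + 2363/7) - 150545 = 445/7 - 150545 = -1053370/7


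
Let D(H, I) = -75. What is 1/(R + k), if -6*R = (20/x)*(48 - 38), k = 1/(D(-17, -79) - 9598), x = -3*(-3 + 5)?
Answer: 87057/483641 ≈ 0.18000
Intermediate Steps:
x = -6 (x = -3*2 = -6)
k = -1/9673 (k = 1/(-75 - 9598) = 1/(-9673) = -1/9673 ≈ -0.00010338)
R = 50/9 (R = -20/(-6)*(48 - 38)/6 = -20*(-1/6)*10/6 = -(-5)*10/9 = -1/6*(-100/3) = 50/9 ≈ 5.5556)
1/(R + k) = 1/(50/9 - 1/9673) = 1/(483641/87057) = 87057/483641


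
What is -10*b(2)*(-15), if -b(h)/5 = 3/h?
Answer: -1125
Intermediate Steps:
b(h) = -15/h
-10*b(2)*(-15) = -(-150)/2*(-15) = -10*(-15/2)*(-15) = 75*(-15) = -1125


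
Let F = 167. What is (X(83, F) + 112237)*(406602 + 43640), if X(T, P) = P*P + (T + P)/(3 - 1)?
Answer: 63146890742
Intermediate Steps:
X(T, P) = P**2 + P/2 + T/2 (X(T, P) = P**2 + (P + T)/2 = P**2 + (P + T)*(1/2) = P**2 + (P/2 + T/2) = P**2 + P/2 + T/2)
(X(83, F) + 112237)*(406602 + 43640) = ((167**2 + (1/2)*167 + (1/2)*83) + 112237)*(406602 + 43640) = ((27889 + 167/2 + 83/2) + 112237)*450242 = (28014 + 112237)*450242 = 140251*450242 = 63146890742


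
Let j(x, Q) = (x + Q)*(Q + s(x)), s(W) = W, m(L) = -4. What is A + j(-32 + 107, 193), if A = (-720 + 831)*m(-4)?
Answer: 71380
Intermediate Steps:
j(x, Q) = (Q + x)**2 (j(x, Q) = (x + Q)*(Q + x) = (Q + x)*(Q + x) = (Q + x)**2)
A = -444 (A = (-720 + 831)*(-4) = 111*(-4) = -444)
A + j(-32 + 107, 193) = -444 + (193**2 + (-32 + 107)**2 + 2*193*(-32 + 107)) = -444 + (37249 + 75**2 + 2*193*75) = -444 + (37249 + 5625 + 28950) = -444 + 71824 = 71380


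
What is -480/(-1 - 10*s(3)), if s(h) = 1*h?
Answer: 480/31 ≈ 15.484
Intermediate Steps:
s(h) = h
-480/(-1 - 10*s(3)) = -480/(-1 - 10*3) = -480/(-1 - 30) = -480/(-31) = -480*(-1/31) = 480/31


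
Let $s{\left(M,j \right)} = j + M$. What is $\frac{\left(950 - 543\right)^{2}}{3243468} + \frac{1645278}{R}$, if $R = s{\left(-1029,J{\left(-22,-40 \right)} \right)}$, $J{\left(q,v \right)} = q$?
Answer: $- \frac{5336232447005}{3408884868} \approx -1565.4$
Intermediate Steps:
$s{\left(M,j \right)} = M + j$
$R = -1051$ ($R = -1029 - 22 = -1051$)
$\frac{\left(950 - 543\right)^{2}}{3243468} + \frac{1645278}{R} = \frac{\left(950 - 543\right)^{2}}{3243468} + \frac{1645278}{-1051} = 407^{2} \cdot \frac{1}{3243468} + 1645278 \left(- \frac{1}{1051}\right) = 165649 \cdot \frac{1}{3243468} - \frac{1645278}{1051} = \frac{165649}{3243468} - \frac{1645278}{1051} = - \frac{5336232447005}{3408884868}$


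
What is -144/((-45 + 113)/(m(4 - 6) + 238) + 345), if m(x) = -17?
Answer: -1872/4489 ≈ -0.41702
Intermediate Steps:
-144/((-45 + 113)/(m(4 - 6) + 238) + 345) = -144/((-45 + 113)/(-17 + 238) + 345) = -144/(68/221 + 345) = -144/(68*(1/221) + 345) = -144/(4/13 + 345) = -144/4489/13 = -144*13/4489 = -1872/4489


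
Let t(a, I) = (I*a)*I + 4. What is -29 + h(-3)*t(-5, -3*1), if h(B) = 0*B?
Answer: -29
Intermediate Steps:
h(B) = 0
t(a, I) = 4 + a*I² (t(a, I) = a*I² + 4 = 4 + a*I²)
-29 + h(-3)*t(-5, -3*1) = -29 + 0*(4 - 5*(-3*1)²) = -29 + 0*(4 - 5*(-3)²) = -29 + 0*(4 - 5*9) = -29 + 0*(4 - 45) = -29 + 0*(-41) = -29 + 0 = -29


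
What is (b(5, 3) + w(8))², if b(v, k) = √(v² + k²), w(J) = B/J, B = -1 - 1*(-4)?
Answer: 2185/64 + 3*√34/4 ≈ 38.514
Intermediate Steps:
B = 3 (B = -1 + 4 = 3)
w(J) = 3/J
b(v, k) = √(k² + v²)
(b(5, 3) + w(8))² = (√(3² + 5²) + 3/8)² = (√(9 + 25) + 3*(⅛))² = (√34 + 3/8)² = (3/8 + √34)²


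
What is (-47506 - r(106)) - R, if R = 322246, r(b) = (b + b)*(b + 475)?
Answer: -492924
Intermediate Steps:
r(b) = 2*b*(475 + b) (r(b) = (2*b)*(475 + b) = 2*b*(475 + b))
(-47506 - r(106)) - R = (-47506 - 2*106*(475 + 106)) - 1*322246 = (-47506 - 2*106*581) - 322246 = (-47506 - 1*123172) - 322246 = (-47506 - 123172) - 322246 = -170678 - 322246 = -492924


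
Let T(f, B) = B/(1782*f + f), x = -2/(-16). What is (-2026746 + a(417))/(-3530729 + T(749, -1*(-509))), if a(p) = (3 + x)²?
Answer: 9117100997767/15882684850304 ≈ 0.57403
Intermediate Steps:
x = ⅛ (x = -2*(-1/16) = ⅛ ≈ 0.12500)
a(p) = 625/64 (a(p) = (3 + ⅛)² = (25/8)² = 625/64)
T(f, B) = B/(1783*f) (T(f, B) = B/((1783*f)) = B*(1/(1783*f)) = B/(1783*f))
(-2026746 + a(417))/(-3530729 + T(749, -1*(-509))) = (-2026746 + 625/64)/(-3530729 + (1/1783)*(-1*(-509))/749) = -129711119/(64*(-3530729 + (1/1783)*509*(1/749))) = -129711119/(64*(-3530729 + 509/1335467)) = -129711119/(64*(-4715172064934/1335467)) = -129711119/64*(-1335467/4715172064934) = 9117100997767/15882684850304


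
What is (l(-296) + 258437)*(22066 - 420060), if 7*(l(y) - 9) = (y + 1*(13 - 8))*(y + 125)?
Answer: -739824280702/7 ≈ -1.0569e+11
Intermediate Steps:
l(y) = 9 + (5 + y)*(125 + y)/7 (l(y) = 9 + ((y + 1*(13 - 8))*(y + 125))/7 = 9 + ((y + 1*5)*(125 + y))/7 = 9 + ((y + 5)*(125 + y))/7 = 9 + ((5 + y)*(125 + y))/7 = 9 + (5 + y)*(125 + y)/7)
(l(-296) + 258437)*(22066 - 420060) = ((688/7 + (⅐)*(-296)² + (130/7)*(-296)) + 258437)*(22066 - 420060) = ((688/7 + (⅐)*87616 - 38480/7) + 258437)*(-397994) = ((688/7 + 87616/7 - 38480/7) + 258437)*(-397994) = (49824/7 + 258437)*(-397994) = (1858883/7)*(-397994) = -739824280702/7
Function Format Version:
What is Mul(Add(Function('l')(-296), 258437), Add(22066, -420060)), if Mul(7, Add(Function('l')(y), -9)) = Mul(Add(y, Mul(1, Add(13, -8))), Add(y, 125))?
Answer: Rational(-739824280702, 7) ≈ -1.0569e+11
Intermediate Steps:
Function('l')(y) = Add(9, Mul(Rational(1, 7), Add(5, y), Add(125, y))) (Function('l')(y) = Add(9, Mul(Rational(1, 7), Mul(Add(y, Mul(1, Add(13, -8))), Add(y, 125)))) = Add(9, Mul(Rational(1, 7), Mul(Add(y, Mul(1, 5)), Add(125, y)))) = Add(9, Mul(Rational(1, 7), Mul(Add(y, 5), Add(125, y)))) = Add(9, Mul(Rational(1, 7), Mul(Add(5, y), Add(125, y)))) = Add(9, Mul(Rational(1, 7), Add(5, y), Add(125, y))))
Mul(Add(Function('l')(-296), 258437), Add(22066, -420060)) = Mul(Add(Add(Rational(688, 7), Mul(Rational(1, 7), Pow(-296, 2)), Mul(Rational(130, 7), -296)), 258437), Add(22066, -420060)) = Mul(Add(Add(Rational(688, 7), Mul(Rational(1, 7), 87616), Rational(-38480, 7)), 258437), -397994) = Mul(Add(Add(Rational(688, 7), Rational(87616, 7), Rational(-38480, 7)), 258437), -397994) = Mul(Add(Rational(49824, 7), 258437), -397994) = Mul(Rational(1858883, 7), -397994) = Rational(-739824280702, 7)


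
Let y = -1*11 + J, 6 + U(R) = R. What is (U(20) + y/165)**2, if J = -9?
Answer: 209764/1089 ≈ 192.62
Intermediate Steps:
U(R) = -6 + R
y = -20 (y = -1*11 - 9 = -11 - 9 = -20)
(U(20) + y/165)**2 = ((-6 + 20) - 20/165)**2 = (14 - 20*1/165)**2 = (14 - 4/33)**2 = (458/33)**2 = 209764/1089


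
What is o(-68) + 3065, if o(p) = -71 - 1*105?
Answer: 2889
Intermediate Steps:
o(p) = -176 (o(p) = -71 - 105 = -176)
o(-68) + 3065 = -176 + 3065 = 2889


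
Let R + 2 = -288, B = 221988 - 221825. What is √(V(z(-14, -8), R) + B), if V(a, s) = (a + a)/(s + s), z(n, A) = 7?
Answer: √13706270/290 ≈ 12.766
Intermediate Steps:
B = 163
R = -290 (R = -2 - 288 = -290)
V(a, s) = a/s (V(a, s) = (2*a)/((2*s)) = (2*a)*(1/(2*s)) = a/s)
√(V(z(-14, -8), R) + B) = √(7/(-290) + 163) = √(7*(-1/290) + 163) = √(-7/290 + 163) = √(47263/290) = √13706270/290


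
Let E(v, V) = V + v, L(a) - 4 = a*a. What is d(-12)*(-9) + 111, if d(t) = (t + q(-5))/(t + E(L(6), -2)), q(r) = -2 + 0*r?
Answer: 1506/13 ≈ 115.85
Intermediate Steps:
L(a) = 4 + a² (L(a) = 4 + a*a = 4 + a²)
q(r) = -2 (q(r) = -2 + 0 = -2)
d(t) = (-2 + t)/(38 + t) (d(t) = (t - 2)/(t + (-2 + (4 + 6²))) = (-2 + t)/(t + (-2 + (4 + 36))) = (-2 + t)/(t + (-2 + 40)) = (-2 + t)/(t + 38) = (-2 + t)/(38 + t))
d(-12)*(-9) + 111 = ((-2 - 12)/(38 - 12))*(-9) + 111 = (-14/26)*(-9) + 111 = ((1/26)*(-14))*(-9) + 111 = -7/13*(-9) + 111 = 63/13 + 111 = 1506/13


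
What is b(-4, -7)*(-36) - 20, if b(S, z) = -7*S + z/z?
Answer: -1064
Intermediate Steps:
b(S, z) = 1 - 7*S (b(S, z) = -7*S + 1 = 1 - 7*S)
b(-4, -7)*(-36) - 20 = (1 - 7*(-4))*(-36) - 20 = (1 + 28)*(-36) - 20 = 29*(-36) - 20 = -1044 - 20 = -1064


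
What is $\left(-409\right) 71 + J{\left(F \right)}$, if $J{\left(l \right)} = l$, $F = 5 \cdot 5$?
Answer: $-29014$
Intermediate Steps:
$F = 25$
$\left(-409\right) 71 + J{\left(F \right)} = \left(-409\right) 71 + 25 = -29039 + 25 = -29014$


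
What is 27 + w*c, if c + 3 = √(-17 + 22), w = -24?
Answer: 99 - 24*√5 ≈ 45.334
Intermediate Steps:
c = -3 + √5 (c = -3 + √(-17 + 22) = -3 + √5 ≈ -0.76393)
27 + w*c = 27 - 24*(-3 + √5) = 27 + (72 - 24*√5) = 99 - 24*√5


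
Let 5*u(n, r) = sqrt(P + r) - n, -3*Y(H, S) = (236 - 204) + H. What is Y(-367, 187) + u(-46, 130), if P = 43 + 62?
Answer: 1813/15 + sqrt(235)/5 ≈ 123.93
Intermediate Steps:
P = 105
Y(H, S) = -32/3 - H/3 (Y(H, S) = -((236 - 204) + H)/3 = -(32 + H)/3 = -32/3 - H/3)
u(n, r) = -n/5 + sqrt(105 + r)/5 (u(n, r) = (sqrt(105 + r) - n)/5 = -n/5 + sqrt(105 + r)/5)
Y(-367, 187) + u(-46, 130) = (-32/3 - 1/3*(-367)) + (-1/5*(-46) + sqrt(105 + 130)/5) = (-32/3 + 367/3) + (46/5 + sqrt(235)/5) = 335/3 + (46/5 + sqrt(235)/5) = 1813/15 + sqrt(235)/5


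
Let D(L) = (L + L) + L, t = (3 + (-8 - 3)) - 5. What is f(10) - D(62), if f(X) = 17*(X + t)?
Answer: -237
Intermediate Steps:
t = -13 (t = (3 - 11) - 5 = -8 - 5 = -13)
f(X) = -221 + 17*X (f(X) = 17*(X - 13) = 17*(-13 + X) = -221 + 17*X)
D(L) = 3*L (D(L) = 2*L + L = 3*L)
f(10) - D(62) = (-221 + 17*10) - 3*62 = (-221 + 170) - 1*186 = -51 - 186 = -237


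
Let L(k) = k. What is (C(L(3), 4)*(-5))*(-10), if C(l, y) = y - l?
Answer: 50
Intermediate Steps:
(C(L(3), 4)*(-5))*(-10) = ((4 - 1*3)*(-5))*(-10) = ((4 - 3)*(-5))*(-10) = (1*(-5))*(-10) = -5*(-10) = 50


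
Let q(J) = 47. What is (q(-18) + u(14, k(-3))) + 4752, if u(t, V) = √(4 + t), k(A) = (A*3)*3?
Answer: 4799 + 3*√2 ≈ 4803.2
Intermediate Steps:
k(A) = 9*A (k(A) = (3*A)*3 = 9*A)
(q(-18) + u(14, k(-3))) + 4752 = (47 + √(4 + 14)) + 4752 = (47 + √18) + 4752 = (47 + 3*√2) + 4752 = 4799 + 3*√2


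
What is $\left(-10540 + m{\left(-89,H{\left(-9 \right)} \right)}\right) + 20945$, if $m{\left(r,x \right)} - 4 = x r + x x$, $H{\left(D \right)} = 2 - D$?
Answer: $9551$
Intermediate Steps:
$m{\left(r,x \right)} = 4 + x^{2} + r x$ ($m{\left(r,x \right)} = 4 + \left(x r + x x\right) = 4 + \left(r x + x^{2}\right) = 4 + \left(x^{2} + r x\right) = 4 + x^{2} + r x$)
$\left(-10540 + m{\left(-89,H{\left(-9 \right)} \right)}\right) + 20945 = \left(-10540 + \left(4 + \left(2 - -9\right)^{2} - 89 \left(2 - -9\right)\right)\right) + 20945 = \left(-10540 + \left(4 + \left(2 + 9\right)^{2} - 89 \left(2 + 9\right)\right)\right) + 20945 = \left(-10540 + \left(4 + 11^{2} - 979\right)\right) + 20945 = \left(-10540 + \left(4 + 121 - 979\right)\right) + 20945 = \left(-10540 - 854\right) + 20945 = -11394 + 20945 = 9551$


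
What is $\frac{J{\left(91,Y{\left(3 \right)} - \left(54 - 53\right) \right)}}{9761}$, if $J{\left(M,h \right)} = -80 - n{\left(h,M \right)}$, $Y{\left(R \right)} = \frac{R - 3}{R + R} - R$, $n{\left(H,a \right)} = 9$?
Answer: $- \frac{89}{9761} \approx -0.0091179$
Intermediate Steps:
$Y{\left(R \right)} = - R + \frac{-3 + R}{2 R}$ ($Y{\left(R \right)} = \frac{-3 + R}{2 R} - R = - R + \frac{-3 + R}{2 R}$)
$J{\left(M,h \right)} = -89$ ($J{\left(M,h \right)} = -80 - 9 = -89$)
$\frac{J{\left(91,Y{\left(3 \right)} - \left(54 - 53\right) \right)}}{9761} = - \frac{89}{9761}$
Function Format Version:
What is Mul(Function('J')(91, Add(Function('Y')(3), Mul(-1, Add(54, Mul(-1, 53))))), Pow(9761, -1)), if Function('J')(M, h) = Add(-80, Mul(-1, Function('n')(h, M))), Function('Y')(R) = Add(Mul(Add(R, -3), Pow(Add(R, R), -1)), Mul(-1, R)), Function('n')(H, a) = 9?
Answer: Rational(-89, 9761) ≈ -0.0091179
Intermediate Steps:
Function('Y')(R) = Add(Mul(-1, R), Mul(Rational(1, 2), Pow(R, -1), Add(-3, R))) (Function('Y')(R) = Add(Mul(Add(-3, R), Pow(Mul(2, R), -1)), Mul(-1, R)) = Add(Mul(Add(-3, R), Mul(Rational(1, 2), Pow(R, -1))), Mul(-1, R)) = Add(Mul(Rational(1, 2), Pow(R, -1), Add(-3, R)), Mul(-1, R)) = Add(Mul(-1, R), Mul(Rational(1, 2), Pow(R, -1), Add(-3, R))))
Function('J')(M, h) = -89 (Function('J')(M, h) = Add(-80, Mul(-1, 9)) = Add(-80, -9) = -89)
Mul(Function('J')(91, Add(Function('Y')(3), Mul(-1, Add(54, Mul(-1, 53))))), Pow(9761, -1)) = Mul(-89, Pow(9761, -1)) = Mul(-89, Rational(1, 9761)) = Rational(-89, 9761)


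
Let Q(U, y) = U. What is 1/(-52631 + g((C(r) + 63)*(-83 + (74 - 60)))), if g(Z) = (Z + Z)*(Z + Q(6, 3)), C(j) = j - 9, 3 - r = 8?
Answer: 1/22769119 ≈ 4.3919e-8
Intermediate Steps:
r = -5 (r = 3 - 1*8 = 3 - 8 = -5)
C(j) = -9 + j
g(Z) = 2*Z*(6 + Z) (g(Z) = (Z + Z)*(Z + 6) = (2*Z)*(6 + Z) = 2*Z*(6 + Z))
1/(-52631 + g((C(r) + 63)*(-83 + (74 - 60)))) = 1/(-52631 + 2*(((-9 - 5) + 63)*(-83 + (74 - 60)))*(6 + ((-9 - 5) + 63)*(-83 + (74 - 60)))) = 1/(-52631 + 2*((-14 + 63)*(-83 + 14))*(6 + (-14 + 63)*(-83 + 14))) = 1/(-52631 + 2*(49*(-69))*(6 + 49*(-69))) = 1/(-52631 + 2*(-3381)*(6 - 3381)) = 1/(-52631 + 2*(-3381)*(-3375)) = 1/(-52631 + 22821750) = 1/22769119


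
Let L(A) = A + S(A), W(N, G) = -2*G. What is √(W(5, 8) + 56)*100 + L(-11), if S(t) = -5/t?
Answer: -116/11 + 200*√10 ≈ 621.91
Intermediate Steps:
L(A) = A - 5/A
√(W(5, 8) + 56)*100 + L(-11) = √(-2*8 + 56)*100 + (-11 - 5/(-11)) = √(-16 + 56)*100 + (-11 - 5*(-1/11)) = √40*100 + (-11 + 5/11) = (2*√10)*100 - 116/11 = 200*√10 - 116/11 = -116/11 + 200*√10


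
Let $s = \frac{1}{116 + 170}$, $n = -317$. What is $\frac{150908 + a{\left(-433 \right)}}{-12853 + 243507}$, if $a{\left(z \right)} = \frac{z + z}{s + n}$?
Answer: $\frac{6840858932}{10455661147} \approx 0.65427$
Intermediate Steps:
$s = \frac{1}{286} \approx 0.0034965$
$a{\left(z \right)} = - \frac{572 z}{90661}$ ($a{\left(z \right)} = \frac{z + z}{\frac{1}{286} - 317} = \frac{2 z}{- \frac{90661}{286}} = 2 z \left(- \frac{286}{90661}\right) = - \frac{572 z}{90661}$)
$\frac{150908 + a{\left(-433 \right)}}{-12853 + 243507} = \frac{150908 - - \frac{247676}{90661}}{-12853 + 243507} = \frac{150908 + \frac{247676}{90661}}{230654} = \frac{13681717864}{90661} \cdot \frac{1}{230654} = \frac{6840858932}{10455661147}$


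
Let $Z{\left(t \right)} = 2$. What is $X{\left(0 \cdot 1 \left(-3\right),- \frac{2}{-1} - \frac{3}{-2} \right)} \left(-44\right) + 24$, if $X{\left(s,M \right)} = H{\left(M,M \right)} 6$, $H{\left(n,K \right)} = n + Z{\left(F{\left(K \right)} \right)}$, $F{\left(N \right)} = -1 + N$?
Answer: $-1428$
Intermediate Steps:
$H{\left(n,K \right)} = 2 + n$ ($H{\left(n,K \right)} = n + 2 = 2 + n$)
$X{\left(s,M \right)} = 12 + 6 M$ ($X{\left(s,M \right)} = \left(2 + M\right) 6 = 12 + 6 M$)
$X{\left(0 \cdot 1 \left(-3\right),- \frac{2}{-1} - \frac{3}{-2} \right)} \left(-44\right) + 24 = \left(12 + 6 \left(- \frac{2}{-1} - \frac{3}{-2}\right)\right) \left(-44\right) + 24 = \left(12 + 6 \left(\left(-2\right) \left(-1\right) - - \frac{3}{2}\right)\right) \left(-44\right) + 24 = \left(12 + 6 \left(2 + \frac{3}{2}\right)\right) \left(-44\right) + 24 = \left(12 + 6 \cdot \frac{7}{2}\right) \left(-44\right) + 24 = \left(12 + 21\right) \left(-44\right) + 24 = 33 \left(-44\right) + 24 = -1452 + 24 = -1428$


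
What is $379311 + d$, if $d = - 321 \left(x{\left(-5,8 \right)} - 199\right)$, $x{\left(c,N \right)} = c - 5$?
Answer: $446400$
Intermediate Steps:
$x{\left(c,N \right)} = -5 + c$ ($x{\left(c,N \right)} = c - 5 = -5 + c$)
$d = 67089$ ($d = - 321 \left(\left(-5 - 5\right) - 199\right) = - 321 \left(-10 - 199\right) = \left(-321\right) \left(-209\right) = 67089$)
$379311 + d = 379311 + 67089 = 446400$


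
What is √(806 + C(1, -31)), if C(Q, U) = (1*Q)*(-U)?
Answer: 3*√93 ≈ 28.931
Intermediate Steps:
C(Q, U) = -Q*U (C(Q, U) = Q*(-U) = -Q*U)
√(806 + C(1, -31)) = √(806 - 1*1*(-31)) = √(806 + 31) = √837 = 3*√93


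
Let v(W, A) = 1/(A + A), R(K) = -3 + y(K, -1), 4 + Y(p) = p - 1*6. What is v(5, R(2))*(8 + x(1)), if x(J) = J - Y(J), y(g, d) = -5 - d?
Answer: -9/7 ≈ -1.2857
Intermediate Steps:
Y(p) = -10 + p (Y(p) = -4 + (p - 1*6) = -4 + (p - 6) = -4 + (-6 + p) = -10 + p)
R(K) = -7 (R(K) = -3 + (-5 - 1*(-1)) = -3 + (-5 + 1) = -3 - 4 = -7)
x(J) = 10 (x(J) = J - (-10 + J) = J + (10 - J) = 10)
v(W, A) = 1/(2*A)
v(5, R(2))*(8 + x(1)) = ((½)/(-7))*(8 + 10) = ((½)*(-⅐))*18 = -1/14*18 = -9/7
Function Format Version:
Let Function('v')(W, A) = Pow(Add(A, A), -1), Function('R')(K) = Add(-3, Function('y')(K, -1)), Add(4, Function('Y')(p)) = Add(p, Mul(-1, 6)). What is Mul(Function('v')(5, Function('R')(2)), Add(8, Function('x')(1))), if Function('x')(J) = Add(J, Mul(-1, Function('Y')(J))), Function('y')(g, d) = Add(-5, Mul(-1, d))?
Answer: Rational(-9, 7) ≈ -1.2857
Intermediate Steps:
Function('Y')(p) = Add(-10, p) (Function('Y')(p) = Add(-4, Add(p, Mul(-1, 6))) = Add(-4, Add(p, -6)) = Add(-4, Add(-6, p)) = Add(-10, p))
Function('R')(K) = -7 (Function('R')(K) = Add(-3, Add(-5, Mul(-1, -1))) = Add(-3, Add(-5, 1)) = Add(-3, -4) = -7)
Function('x')(J) = 10 (Function('x')(J) = Add(J, Mul(-1, Add(-10, J))) = Add(J, Add(10, Mul(-1, J))) = 10)
Function('v')(W, A) = Mul(Rational(1, 2), Pow(A, -1)) (Function('v')(W, A) = Pow(Mul(2, A), -1) = Mul(Rational(1, 2), Pow(A, -1)))
Mul(Function('v')(5, Function('R')(2)), Add(8, Function('x')(1))) = Mul(Mul(Rational(1, 2), Pow(-7, -1)), Add(8, 10)) = Mul(Mul(Rational(1, 2), Rational(-1, 7)), 18) = Mul(Rational(-1, 14), 18) = Rational(-9, 7)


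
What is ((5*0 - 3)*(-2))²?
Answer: 36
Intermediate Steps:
((5*0 - 3)*(-2))² = ((0 - 3)*(-2))² = (-3*(-2))² = 6² = 36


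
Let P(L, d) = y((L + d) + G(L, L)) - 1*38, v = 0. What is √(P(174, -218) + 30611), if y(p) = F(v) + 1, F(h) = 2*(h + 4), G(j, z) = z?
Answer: 3*√3398 ≈ 174.88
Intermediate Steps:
F(h) = 8 + 2*h (F(h) = 2*(4 + h) = 8 + 2*h)
y(p) = 9 (y(p) = (8 + 2*0) + 1 = (8 + 0) + 1 = 8 + 1 = 9)
P(L, d) = -29 (P(L, d) = 9 - 1*38 = 9 - 38 = -29)
√(P(174, -218) + 30611) = √(-29 + 30611) = √30582 = 3*√3398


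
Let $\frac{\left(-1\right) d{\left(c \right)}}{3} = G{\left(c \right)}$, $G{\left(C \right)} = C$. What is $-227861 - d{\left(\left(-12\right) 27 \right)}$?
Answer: $-228833$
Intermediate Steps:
$d{\left(c \right)} = - 3 c$
$-227861 - d{\left(\left(-12\right) 27 \right)} = -227861 - - 3 \left(\left(-12\right) 27\right) = -227861 - \left(-3\right) \left(-324\right) = -227861 - 972 = -228833$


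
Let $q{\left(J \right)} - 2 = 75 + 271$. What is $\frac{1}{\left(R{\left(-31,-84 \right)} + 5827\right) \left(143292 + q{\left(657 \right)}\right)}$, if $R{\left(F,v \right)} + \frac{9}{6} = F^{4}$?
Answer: $\frac{1}{133491331260} \approx 7.4911 \cdot 10^{-12}$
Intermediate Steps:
$q{\left(J \right)} = 348$ ($q{\left(J \right)} = 2 + \left(75 + 271\right) = 2 + 346 = 348$)
$R{\left(F,v \right)} = - \frac{3}{2} + F^{4}$
$\frac{1}{\left(R{\left(-31,-84 \right)} + 5827\right) \left(143292 + q{\left(657 \right)}\right)} = \frac{1}{\left(\left(- \frac{3}{2} + \left(-31\right)^{4}\right) + 5827\right) \left(143292 + 348\right)} = \frac{1}{\left(\left(- \frac{3}{2} + 923521\right) + 5827\right) 143640} = \frac{1}{\left(\frac{1847039}{2} + 5827\right) 143640} = \frac{1}{\frac{1858693}{2} \cdot 143640} = \frac{1}{133491331260}$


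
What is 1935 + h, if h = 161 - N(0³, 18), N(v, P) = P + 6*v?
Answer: 2078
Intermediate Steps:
h = 143 (h = 161 - (18 + 6*0³) = 161 - (18 + 6*0) = 161 - (18 + 0) = 161 - 1*18 = 161 - 18 = 143)
1935 + h = 1935 + 143 = 2078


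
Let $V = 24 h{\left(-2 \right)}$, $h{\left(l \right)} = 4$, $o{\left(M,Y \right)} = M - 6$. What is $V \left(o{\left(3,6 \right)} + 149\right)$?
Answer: $14016$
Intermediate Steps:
$o{\left(M,Y \right)} = -6 + M$ ($o{\left(M,Y \right)} = M - 6 = -6 + M$)
$V = 96$ ($V = 24 \cdot 4 = 96$)
$V \left(o{\left(3,6 \right)} + 149\right) = 96 \left(\left(-6 + 3\right) + 149\right) = 96 \left(-3 + 149\right) = 96 \cdot 146 = 14016$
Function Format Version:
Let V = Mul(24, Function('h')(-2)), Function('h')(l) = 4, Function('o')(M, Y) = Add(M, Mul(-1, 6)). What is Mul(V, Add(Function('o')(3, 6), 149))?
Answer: 14016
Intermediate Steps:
Function('o')(M, Y) = Add(-6, M) (Function('o')(M, Y) = Add(M, -6) = Add(-6, M))
V = 96 (V = Mul(24, 4) = 96)
Mul(V, Add(Function('o')(3, 6), 149)) = Mul(96, Add(Add(-6, 3), 149)) = Mul(96, Add(-3, 149)) = Mul(96, 146) = 14016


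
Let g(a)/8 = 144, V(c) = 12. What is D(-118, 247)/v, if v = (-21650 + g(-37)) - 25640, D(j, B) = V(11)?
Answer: -6/23069 ≈ -0.00026009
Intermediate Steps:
D(j, B) = 12
g(a) = 1152 (g(a) = 8*144 = 1152)
v = -46138 (v = (-21650 + 1152) - 25640 = -20498 - 25640 = -46138)
D(-118, 247)/v = 12/(-46138) = 12*(-1/46138) = -6/23069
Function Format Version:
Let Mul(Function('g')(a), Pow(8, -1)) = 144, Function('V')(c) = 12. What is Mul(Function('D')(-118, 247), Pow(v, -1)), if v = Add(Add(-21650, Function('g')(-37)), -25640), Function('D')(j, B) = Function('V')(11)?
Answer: Rational(-6, 23069) ≈ -0.00026009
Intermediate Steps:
Function('D')(j, B) = 12
Function('g')(a) = 1152 (Function('g')(a) = Mul(8, 144) = 1152)
v = -46138 (v = Add(Add(-21650, 1152), -25640) = Add(-20498, -25640) = -46138)
Mul(Function('D')(-118, 247), Pow(v, -1)) = Mul(12, Pow(-46138, -1)) = Mul(12, Rational(-1, 46138)) = Rational(-6, 23069)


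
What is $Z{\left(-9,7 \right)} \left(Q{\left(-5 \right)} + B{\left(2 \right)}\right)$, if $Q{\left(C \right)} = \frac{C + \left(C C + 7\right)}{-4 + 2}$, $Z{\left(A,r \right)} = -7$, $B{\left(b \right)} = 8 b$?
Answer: $- \frac{35}{2} \approx -17.5$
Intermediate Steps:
$Q{\left(C \right)} = - \frac{7}{2} - \frac{C}{2} - \frac{C^{2}}{2}$ ($Q{\left(C \right)} = \frac{C + \left(C^{2} + 7\right)}{-2} = \left(C + \left(7 + C^{2}\right)\right) \left(- \frac{1}{2}\right) = \left(7 + C + C^{2}\right) \left(- \frac{1}{2}\right) = - \frac{7}{2} - \frac{C}{2} - \frac{C^{2}}{2}$)
$Z{\left(-9,7 \right)} \left(Q{\left(-5 \right)} + B{\left(2 \right)}\right) = - 7 \left(\left(- \frac{7}{2} - - \frac{5}{2} - \frac{\left(-5\right)^{2}}{2}\right) + 8 \cdot 2\right) = - 7 \left(\left(- \frac{7}{2} + \frac{5}{2} - \frac{25}{2}\right) + 16\right) = - 7 \left(- \frac{27}{2} + 16\right) = \left(-7\right) \frac{5}{2} = - \frac{35}{2}$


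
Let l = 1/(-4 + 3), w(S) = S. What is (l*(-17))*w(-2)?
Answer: -34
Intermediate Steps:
l = -1 (l = 1/(-1) = -1)
(l*(-17))*w(-2) = -1*(-17)*(-2) = 17*(-2) = -34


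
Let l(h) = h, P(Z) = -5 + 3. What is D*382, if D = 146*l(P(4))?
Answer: -111544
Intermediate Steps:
P(Z) = -2
D = -292 (D = 146*(-2) = -292)
D*382 = -292*382 = -111544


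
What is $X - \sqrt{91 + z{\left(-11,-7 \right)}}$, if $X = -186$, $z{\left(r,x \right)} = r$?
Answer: $-186 - 4 \sqrt{5} \approx -194.94$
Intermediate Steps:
$X - \sqrt{91 + z{\left(-11,-7 \right)}} = -186 - \sqrt{91 - 11} = -186 - \sqrt{80} = -186 - 4 \sqrt{5}$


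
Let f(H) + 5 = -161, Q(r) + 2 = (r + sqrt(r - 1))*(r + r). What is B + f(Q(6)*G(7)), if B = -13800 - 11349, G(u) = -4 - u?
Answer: -25315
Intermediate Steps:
Q(r) = -2 + 2*r*(r + sqrt(-1 + r)) (Q(r) = -2 + (r + sqrt(r - 1))*(r + r) = -2 + (r + sqrt(-1 + r))*(2*r) = -2 + 2*r*(r + sqrt(-1 + r)))
f(H) = -166 (f(H) = -5 - 161 = -166)
B = -25149
B + f(Q(6)*G(7)) = -25149 - 166 = -25315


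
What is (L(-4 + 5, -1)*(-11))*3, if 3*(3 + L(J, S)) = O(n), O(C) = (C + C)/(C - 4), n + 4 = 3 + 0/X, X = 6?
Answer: 473/5 ≈ 94.600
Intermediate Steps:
n = -1 (n = -4 + (3 + 0/6) = -4 + (3 + 0*(1/6)) = -4 + (3 + 0) = -4 + 3 = -1)
O(C) = 2*C/(-4 + C) (O(C) = (2*C)/(-4 + C) = 2*C/(-4 + C))
L(J, S) = -43/15 (L(J, S) = -3 + (2*(-1)/(-4 - 1))/3 = -3 + (2*(-1)/(-5))/3 = -3 + (2*(-1)*(-1/5))/3 = -3 + (1/3)*(2/5) = -3 + 2/15 = -43/15)
(L(-4 + 5, -1)*(-11))*3 = -43/15*(-11)*3 = (473/15)*3 = 473/5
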